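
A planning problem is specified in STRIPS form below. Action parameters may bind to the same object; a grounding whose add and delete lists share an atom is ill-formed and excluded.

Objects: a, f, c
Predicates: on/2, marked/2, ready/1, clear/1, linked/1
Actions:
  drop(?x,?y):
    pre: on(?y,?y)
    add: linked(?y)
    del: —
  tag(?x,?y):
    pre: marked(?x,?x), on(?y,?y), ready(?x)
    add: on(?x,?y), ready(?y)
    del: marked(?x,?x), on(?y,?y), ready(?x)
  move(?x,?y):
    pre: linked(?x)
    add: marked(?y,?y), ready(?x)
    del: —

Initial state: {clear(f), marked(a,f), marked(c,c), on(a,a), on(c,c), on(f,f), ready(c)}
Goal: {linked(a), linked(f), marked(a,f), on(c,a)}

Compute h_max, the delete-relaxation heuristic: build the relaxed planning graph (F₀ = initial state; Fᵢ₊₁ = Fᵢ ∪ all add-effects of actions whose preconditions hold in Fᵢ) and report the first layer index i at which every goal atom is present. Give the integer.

F0 = init (7 atoms)
F1 = F0 ∪ {linked(a), linked(c), linked(f), on(c,a), on(c,f), ready(a), ready(f)}  (14 atoms)
goal ⊆ F1  ⇒  h_max = 1

1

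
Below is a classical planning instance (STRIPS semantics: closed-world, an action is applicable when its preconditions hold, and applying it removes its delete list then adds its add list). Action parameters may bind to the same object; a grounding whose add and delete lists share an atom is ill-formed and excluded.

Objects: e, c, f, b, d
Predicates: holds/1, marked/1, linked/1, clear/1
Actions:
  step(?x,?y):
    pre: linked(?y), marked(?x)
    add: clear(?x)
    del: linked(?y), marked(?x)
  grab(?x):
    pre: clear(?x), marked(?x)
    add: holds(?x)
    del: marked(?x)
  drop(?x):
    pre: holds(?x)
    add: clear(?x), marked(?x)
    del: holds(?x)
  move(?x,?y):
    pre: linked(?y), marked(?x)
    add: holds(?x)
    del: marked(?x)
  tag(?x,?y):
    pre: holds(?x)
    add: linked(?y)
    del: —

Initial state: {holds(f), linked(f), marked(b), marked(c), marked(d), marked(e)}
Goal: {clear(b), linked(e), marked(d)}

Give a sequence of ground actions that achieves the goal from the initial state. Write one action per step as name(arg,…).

1. step(b,f)  →  {clear(b), holds(f), marked(c), marked(d), marked(e)}
2. tag(f,e)  →  {clear(b), holds(f), linked(e), marked(c), marked(d), marked(e)}

step(b,f); tag(f,e)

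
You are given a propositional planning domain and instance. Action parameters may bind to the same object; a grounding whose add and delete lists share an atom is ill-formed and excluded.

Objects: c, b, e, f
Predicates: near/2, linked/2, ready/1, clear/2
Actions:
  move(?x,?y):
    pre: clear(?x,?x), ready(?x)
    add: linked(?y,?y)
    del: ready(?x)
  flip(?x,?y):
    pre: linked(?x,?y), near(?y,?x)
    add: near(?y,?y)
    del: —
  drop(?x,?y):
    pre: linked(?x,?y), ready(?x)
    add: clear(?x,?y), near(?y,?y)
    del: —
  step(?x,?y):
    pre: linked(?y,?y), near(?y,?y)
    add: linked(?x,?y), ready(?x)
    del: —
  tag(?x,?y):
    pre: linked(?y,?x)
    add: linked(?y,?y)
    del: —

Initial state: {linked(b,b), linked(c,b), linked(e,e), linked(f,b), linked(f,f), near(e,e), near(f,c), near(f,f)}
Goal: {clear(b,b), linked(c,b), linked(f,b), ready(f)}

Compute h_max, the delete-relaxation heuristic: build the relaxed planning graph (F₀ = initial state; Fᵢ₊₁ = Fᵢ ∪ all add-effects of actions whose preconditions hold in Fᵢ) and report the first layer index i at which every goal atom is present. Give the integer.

2

F0 = init (8 atoms)
F1 = F0 ∪ {linked(b,e), linked(b,f), linked(c,c), linked(c,e), linked(c,f), linked(e,f), linked(f,e), ready(b), ready(c), ready(e), ready(f)}  (19 atoms)
F2 = F1 ∪ {clear(b,b), clear(b,e), clear(b,f), clear(c,b), clear(c,c), clear(c,e), clear(c,f), clear(e,e), clear(e,f), clear(f,b), clear(f,e), clear(f,f), near(b,b), near(c,c)}  (33 atoms)
goal ⊆ F2  ⇒  h_max = 2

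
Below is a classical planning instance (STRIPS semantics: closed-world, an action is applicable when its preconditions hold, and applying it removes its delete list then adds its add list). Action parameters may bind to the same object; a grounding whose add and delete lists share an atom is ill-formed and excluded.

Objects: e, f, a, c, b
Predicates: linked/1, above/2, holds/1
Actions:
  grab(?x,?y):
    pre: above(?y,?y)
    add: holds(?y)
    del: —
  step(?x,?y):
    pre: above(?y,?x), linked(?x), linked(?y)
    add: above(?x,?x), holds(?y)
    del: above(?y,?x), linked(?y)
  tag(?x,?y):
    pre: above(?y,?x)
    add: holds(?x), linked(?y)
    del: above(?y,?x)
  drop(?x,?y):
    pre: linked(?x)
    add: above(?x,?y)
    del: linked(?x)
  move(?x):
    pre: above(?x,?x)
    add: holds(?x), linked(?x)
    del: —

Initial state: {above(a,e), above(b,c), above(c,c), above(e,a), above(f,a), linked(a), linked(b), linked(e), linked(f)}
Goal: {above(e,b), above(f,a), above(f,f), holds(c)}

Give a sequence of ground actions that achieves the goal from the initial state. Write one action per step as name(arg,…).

1. grab(e,c)  →  {above(a,e), above(b,c), above(c,c), above(e,a), above(f,a), holds(c), linked(a), linked(b), linked(e), linked(f)}
2. drop(e,b)  →  {above(a,e), above(b,c), above(c,c), above(e,a), above(e,b), above(f,a), holds(c), linked(a), linked(b), linked(f)}
3. drop(f,f)  →  {above(a,e), above(b,c), above(c,c), above(e,a), above(e,b), above(f,a), above(f,f), holds(c), linked(a), linked(b)}

grab(e,c); drop(e,b); drop(f,f)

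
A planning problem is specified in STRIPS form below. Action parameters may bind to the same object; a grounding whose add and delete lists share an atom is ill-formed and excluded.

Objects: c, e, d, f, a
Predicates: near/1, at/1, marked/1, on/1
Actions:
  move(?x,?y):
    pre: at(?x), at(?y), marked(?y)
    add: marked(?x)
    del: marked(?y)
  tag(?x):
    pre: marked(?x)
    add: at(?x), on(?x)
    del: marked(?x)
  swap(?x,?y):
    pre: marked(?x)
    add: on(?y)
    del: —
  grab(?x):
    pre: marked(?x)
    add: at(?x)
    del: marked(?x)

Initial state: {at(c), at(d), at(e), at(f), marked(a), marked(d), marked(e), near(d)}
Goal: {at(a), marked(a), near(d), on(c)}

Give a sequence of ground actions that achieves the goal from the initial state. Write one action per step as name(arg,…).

1. tag(a)  →  {at(a), at(c), at(d), at(e), at(f), marked(d), marked(e), near(d), on(a)}
2. move(a,e)  →  {at(a), at(c), at(d), at(e), at(f), marked(a), marked(d), near(d), on(a)}
3. swap(d,c)  →  {at(a), at(c), at(d), at(e), at(f), marked(a), marked(d), near(d), on(a), on(c)}

tag(a); move(a,e); swap(d,c)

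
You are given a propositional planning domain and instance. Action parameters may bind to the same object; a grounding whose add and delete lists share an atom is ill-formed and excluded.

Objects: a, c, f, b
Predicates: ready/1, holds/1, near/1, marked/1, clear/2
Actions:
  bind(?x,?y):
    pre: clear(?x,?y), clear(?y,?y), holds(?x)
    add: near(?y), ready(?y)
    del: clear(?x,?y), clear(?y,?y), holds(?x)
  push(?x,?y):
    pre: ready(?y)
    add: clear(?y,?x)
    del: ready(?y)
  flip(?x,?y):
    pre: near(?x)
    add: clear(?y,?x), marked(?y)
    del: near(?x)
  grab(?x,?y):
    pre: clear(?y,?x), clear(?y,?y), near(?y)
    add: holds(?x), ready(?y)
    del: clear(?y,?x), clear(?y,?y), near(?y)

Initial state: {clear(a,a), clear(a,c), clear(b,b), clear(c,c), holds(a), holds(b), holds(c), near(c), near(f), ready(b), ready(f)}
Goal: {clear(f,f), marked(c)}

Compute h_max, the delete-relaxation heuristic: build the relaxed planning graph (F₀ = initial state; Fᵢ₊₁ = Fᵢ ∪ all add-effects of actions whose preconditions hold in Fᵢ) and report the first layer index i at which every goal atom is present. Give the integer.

F0 = init (11 atoms)
F1 = F0 ∪ {clear(a,f), clear(b,a), clear(b,c), clear(b,f), clear(c,f), clear(f,a), clear(f,b), clear(f,c), clear(f,f), marked(a), marked(b), marked(c), marked(f), near(a), near(b), ready(a), ready(c)}  (28 atoms)
goal ⊆ F1  ⇒  h_max = 1

1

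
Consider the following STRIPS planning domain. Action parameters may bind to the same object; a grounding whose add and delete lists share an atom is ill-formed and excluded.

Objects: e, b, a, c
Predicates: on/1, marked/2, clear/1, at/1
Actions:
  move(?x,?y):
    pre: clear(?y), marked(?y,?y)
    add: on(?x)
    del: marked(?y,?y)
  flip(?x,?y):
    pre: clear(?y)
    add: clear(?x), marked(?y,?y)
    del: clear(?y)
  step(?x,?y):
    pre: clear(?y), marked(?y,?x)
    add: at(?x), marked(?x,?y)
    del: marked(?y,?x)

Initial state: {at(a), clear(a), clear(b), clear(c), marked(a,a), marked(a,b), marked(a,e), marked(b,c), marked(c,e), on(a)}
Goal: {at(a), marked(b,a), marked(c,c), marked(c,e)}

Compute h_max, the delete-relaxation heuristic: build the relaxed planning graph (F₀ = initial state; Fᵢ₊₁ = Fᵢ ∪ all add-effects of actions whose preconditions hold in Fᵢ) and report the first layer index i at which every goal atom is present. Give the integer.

1

F0 = init (10 atoms)
F1 = F0 ∪ {at(b), at(c), at(e), clear(e), marked(b,a), marked(b,b), marked(c,b), marked(c,c), marked(e,a), marked(e,c), on(b), on(c), on(e)}  (23 atoms)
goal ⊆ F1  ⇒  h_max = 1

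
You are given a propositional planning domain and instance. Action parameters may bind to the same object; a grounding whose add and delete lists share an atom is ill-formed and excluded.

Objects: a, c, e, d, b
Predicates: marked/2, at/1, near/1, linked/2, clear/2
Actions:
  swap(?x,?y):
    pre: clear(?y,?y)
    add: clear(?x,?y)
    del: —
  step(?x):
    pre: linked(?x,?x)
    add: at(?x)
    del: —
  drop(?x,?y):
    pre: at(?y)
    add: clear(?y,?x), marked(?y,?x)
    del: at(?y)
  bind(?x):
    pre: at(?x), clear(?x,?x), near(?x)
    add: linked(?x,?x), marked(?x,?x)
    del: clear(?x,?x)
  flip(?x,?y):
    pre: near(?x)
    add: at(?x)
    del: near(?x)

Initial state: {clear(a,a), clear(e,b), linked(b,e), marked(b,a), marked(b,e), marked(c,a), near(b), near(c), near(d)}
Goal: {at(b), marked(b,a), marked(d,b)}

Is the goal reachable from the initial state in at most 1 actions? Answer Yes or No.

1. flip(d,a)  →  {at(d), clear(a,a), clear(e,b), linked(b,e), marked(b,a), marked(b,e), marked(c,a), near(b), near(c)}
2. drop(b,d)  →  {clear(a,a), clear(d,b), clear(e,b), linked(b,e), marked(b,a), marked(b,e), marked(c,a), marked(d,b), near(b), near(c)}
3. flip(b,a)  →  {at(b), clear(a,a), clear(d,b), clear(e,b), linked(b,e), marked(b,a), marked(b,e), marked(c,a), marked(d,b), near(c)}
optimal plan length = 3; 3 > 1

No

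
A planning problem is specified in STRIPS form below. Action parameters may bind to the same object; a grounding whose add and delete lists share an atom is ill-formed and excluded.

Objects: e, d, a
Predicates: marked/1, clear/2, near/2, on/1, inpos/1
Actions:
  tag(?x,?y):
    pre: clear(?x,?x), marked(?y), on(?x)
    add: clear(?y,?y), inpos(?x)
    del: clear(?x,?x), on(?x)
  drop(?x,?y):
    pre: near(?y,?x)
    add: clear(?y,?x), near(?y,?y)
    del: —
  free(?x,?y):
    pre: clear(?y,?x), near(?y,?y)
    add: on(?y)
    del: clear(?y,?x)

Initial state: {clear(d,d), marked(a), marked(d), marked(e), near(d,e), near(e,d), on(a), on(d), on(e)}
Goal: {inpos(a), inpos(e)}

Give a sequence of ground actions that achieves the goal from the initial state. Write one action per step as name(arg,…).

1. tag(d,e)  →  {clear(e,e), inpos(d), marked(a), marked(d), marked(e), near(d,e), near(e,d), on(a), on(e)}
2. tag(e,a)  →  {clear(a,a), inpos(d), inpos(e), marked(a), marked(d), marked(e), near(d,e), near(e,d), on(a)}
3. tag(a,e)  →  {clear(e,e), inpos(a), inpos(d), inpos(e), marked(a), marked(d), marked(e), near(d,e), near(e,d)}

tag(d,e); tag(e,a); tag(a,e)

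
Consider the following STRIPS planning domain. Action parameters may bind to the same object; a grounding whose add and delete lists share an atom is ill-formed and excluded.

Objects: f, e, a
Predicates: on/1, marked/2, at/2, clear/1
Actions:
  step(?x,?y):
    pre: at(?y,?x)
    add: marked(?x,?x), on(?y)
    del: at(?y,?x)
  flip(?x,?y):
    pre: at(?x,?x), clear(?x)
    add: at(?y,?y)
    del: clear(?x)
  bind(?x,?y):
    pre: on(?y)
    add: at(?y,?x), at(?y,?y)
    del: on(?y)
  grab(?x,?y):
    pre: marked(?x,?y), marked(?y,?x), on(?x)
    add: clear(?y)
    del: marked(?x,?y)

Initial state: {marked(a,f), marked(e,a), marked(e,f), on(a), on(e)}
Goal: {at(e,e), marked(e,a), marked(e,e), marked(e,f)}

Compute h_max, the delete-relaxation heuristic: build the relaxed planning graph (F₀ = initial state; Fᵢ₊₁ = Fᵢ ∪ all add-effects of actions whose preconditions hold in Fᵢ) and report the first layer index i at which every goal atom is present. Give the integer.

2

F0 = init (5 atoms)
F1 = F0 ∪ {at(a,a), at(a,e), at(a,f), at(e,a), at(e,e), at(e,f)}  (11 atoms)
F2 = F1 ∪ {marked(a,a), marked(e,e), marked(f,f)}  (14 atoms)
goal ⊆ F2  ⇒  h_max = 2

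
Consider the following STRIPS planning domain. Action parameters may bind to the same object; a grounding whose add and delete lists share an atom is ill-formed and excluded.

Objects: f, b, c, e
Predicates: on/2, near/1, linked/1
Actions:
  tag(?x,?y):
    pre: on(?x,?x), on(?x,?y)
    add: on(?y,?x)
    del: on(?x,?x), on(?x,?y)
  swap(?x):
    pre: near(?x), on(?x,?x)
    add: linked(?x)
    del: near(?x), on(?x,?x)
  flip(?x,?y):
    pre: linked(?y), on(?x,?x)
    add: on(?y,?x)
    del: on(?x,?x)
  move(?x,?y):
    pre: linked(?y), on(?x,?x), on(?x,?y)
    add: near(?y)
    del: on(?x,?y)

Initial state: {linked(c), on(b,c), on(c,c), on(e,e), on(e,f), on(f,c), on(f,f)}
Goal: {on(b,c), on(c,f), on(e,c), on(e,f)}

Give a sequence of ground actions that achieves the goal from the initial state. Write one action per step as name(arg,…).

tag(f,c); flip(e,c); tag(c,e)

1. tag(f,c)  →  {linked(c), on(b,c), on(c,c), on(c,f), on(e,e), on(e,f)}
2. flip(e,c)  →  {linked(c), on(b,c), on(c,c), on(c,e), on(c,f), on(e,f)}
3. tag(c,e)  →  {linked(c), on(b,c), on(c,f), on(e,c), on(e,f)}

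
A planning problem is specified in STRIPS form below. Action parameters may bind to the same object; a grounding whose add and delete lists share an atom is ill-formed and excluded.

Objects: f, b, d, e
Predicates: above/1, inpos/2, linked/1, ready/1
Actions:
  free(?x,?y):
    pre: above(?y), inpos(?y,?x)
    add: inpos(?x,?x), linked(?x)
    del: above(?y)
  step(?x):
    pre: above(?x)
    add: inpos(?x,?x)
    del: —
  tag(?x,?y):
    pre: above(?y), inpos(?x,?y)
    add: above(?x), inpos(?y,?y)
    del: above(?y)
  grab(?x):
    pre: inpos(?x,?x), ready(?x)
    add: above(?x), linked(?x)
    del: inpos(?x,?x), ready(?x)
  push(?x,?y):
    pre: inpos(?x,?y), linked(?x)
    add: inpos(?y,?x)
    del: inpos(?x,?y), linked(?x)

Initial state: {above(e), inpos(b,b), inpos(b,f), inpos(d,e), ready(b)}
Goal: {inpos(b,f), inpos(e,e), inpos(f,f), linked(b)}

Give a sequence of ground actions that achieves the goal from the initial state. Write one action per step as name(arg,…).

1. step(e)  →  {above(e), inpos(b,b), inpos(b,f), inpos(d,e), inpos(e,e), ready(b)}
2. grab(b)  →  {above(b), above(e), inpos(b,f), inpos(d,e), inpos(e,e), linked(b)}
3. free(f,b)  →  {above(e), inpos(b,f), inpos(d,e), inpos(e,e), inpos(f,f), linked(b), linked(f)}

step(e); grab(b); free(f,b)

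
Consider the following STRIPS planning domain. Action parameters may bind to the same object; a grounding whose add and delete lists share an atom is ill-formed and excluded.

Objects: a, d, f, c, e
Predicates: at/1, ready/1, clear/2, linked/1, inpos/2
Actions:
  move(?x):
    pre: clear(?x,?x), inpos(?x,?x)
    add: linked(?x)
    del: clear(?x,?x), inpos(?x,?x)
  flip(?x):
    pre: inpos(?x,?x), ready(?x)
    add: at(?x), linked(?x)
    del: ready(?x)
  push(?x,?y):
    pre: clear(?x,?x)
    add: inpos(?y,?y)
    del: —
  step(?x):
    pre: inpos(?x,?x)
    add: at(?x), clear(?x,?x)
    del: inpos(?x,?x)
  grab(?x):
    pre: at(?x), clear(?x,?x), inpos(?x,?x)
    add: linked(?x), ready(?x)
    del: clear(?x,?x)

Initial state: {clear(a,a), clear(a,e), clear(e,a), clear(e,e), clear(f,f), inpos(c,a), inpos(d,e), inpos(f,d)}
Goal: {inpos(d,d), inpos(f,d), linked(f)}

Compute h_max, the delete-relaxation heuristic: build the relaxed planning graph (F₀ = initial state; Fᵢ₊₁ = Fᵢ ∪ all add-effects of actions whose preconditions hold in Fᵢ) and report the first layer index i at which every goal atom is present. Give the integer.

F0 = init (8 atoms)
F1 = F0 ∪ {inpos(a,a), inpos(c,c), inpos(d,d), inpos(e,e), inpos(f,f)}  (13 atoms)
F2 = F1 ∪ {at(a), at(c), at(d), at(e), at(f), clear(c,c), clear(d,d), linked(a), linked(e), linked(f)}  (23 atoms)
goal ⊆ F2  ⇒  h_max = 2

2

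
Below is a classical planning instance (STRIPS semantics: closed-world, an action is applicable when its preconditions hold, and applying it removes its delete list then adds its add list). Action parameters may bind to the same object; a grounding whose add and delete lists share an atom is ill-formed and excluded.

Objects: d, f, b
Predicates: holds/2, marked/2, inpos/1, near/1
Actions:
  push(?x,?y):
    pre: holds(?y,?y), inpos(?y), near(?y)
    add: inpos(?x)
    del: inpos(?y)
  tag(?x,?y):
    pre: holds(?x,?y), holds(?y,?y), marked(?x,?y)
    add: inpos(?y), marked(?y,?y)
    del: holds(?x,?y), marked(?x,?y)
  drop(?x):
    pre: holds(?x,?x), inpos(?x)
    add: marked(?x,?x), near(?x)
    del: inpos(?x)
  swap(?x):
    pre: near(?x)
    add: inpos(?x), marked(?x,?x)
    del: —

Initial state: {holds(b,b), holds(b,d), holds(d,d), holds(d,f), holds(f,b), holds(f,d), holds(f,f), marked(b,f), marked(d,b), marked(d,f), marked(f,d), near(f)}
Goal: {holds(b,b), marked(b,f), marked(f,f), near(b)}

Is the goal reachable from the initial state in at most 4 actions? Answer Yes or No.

Yes

1. tag(d,f)  →  {holds(b,b), holds(b,d), holds(d,d), holds(f,b), holds(f,d), holds(f,f), inpos(f), marked(b,f), marked(d,b), marked(f,d), marked(f,f), near(f)}
2. push(b,f)  →  {holds(b,b), holds(b,d), holds(d,d), holds(f,b), holds(f,d), holds(f,f), inpos(b), marked(b,f), marked(d,b), marked(f,d), marked(f,f), near(f)}
3. drop(b)  →  {holds(b,b), holds(b,d), holds(d,d), holds(f,b), holds(f,d), holds(f,f), marked(b,b), marked(b,f), marked(d,b), marked(f,d), marked(f,f), near(b), near(f)}
optimal plan length = 3; 3 ≤ 4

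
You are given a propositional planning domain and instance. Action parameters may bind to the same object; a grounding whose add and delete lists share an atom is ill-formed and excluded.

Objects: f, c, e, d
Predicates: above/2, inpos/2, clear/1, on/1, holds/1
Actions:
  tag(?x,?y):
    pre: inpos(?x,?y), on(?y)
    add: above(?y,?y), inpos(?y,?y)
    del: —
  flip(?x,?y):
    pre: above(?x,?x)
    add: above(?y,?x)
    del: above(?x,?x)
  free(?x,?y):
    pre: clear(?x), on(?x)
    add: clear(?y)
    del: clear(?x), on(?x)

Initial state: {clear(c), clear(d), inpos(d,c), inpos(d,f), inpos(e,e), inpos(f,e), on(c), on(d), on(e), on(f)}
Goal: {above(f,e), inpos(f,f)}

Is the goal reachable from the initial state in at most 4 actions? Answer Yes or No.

1. tag(f,e)  →  {above(e,e), clear(c), clear(d), inpos(d,c), inpos(d,f), inpos(e,e), inpos(f,e), on(c), on(d), on(e), on(f)}
2. tag(d,f)  →  {above(e,e), above(f,f), clear(c), clear(d), inpos(d,c), inpos(d,f), inpos(e,e), inpos(f,e), inpos(f,f), on(c), on(d), on(e), on(f)}
3. flip(e,f)  →  {above(f,e), above(f,f), clear(c), clear(d), inpos(d,c), inpos(d,f), inpos(e,e), inpos(f,e), inpos(f,f), on(c), on(d), on(e), on(f)}
optimal plan length = 3; 3 ≤ 4

Yes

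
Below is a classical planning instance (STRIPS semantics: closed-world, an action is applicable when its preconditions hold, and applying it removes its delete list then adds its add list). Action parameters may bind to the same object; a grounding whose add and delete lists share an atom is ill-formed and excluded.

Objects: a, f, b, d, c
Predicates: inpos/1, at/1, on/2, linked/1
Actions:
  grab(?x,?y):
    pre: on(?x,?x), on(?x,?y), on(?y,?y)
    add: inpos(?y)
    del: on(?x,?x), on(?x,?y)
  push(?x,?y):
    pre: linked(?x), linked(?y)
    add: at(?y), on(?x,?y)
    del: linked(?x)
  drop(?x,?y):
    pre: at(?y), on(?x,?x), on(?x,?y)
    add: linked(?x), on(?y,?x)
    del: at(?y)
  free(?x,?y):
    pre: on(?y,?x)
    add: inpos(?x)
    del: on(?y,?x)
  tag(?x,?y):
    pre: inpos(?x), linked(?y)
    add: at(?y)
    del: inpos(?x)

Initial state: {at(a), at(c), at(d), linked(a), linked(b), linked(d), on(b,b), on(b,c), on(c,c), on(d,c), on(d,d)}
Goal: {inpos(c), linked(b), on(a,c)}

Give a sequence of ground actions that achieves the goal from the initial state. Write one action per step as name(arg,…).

grab(b,c); drop(c,c); push(a,c)

1. grab(b,c)  →  {at(a), at(c), at(d), inpos(c), linked(a), linked(b), linked(d), on(c,c), on(d,c), on(d,d)}
2. drop(c,c)  →  {at(a), at(d), inpos(c), linked(a), linked(b), linked(c), linked(d), on(c,c), on(d,c), on(d,d)}
3. push(a,c)  →  {at(a), at(c), at(d), inpos(c), linked(b), linked(c), linked(d), on(a,c), on(c,c), on(d,c), on(d,d)}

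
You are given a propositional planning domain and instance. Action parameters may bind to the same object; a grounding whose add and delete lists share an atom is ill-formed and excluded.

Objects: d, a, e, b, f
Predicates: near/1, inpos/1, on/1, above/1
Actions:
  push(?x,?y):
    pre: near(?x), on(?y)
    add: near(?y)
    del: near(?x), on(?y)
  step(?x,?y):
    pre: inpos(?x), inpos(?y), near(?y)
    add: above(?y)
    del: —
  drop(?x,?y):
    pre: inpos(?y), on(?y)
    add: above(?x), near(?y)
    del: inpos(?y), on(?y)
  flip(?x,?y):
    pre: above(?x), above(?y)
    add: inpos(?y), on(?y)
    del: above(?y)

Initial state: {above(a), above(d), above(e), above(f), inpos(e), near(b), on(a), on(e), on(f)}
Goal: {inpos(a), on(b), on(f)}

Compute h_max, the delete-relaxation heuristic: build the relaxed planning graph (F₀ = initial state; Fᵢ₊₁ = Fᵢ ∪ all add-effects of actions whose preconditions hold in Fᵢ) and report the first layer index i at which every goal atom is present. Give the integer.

F0 = init (9 atoms)
F1 = F0 ∪ {above(b), inpos(a), inpos(d), inpos(f), near(a), near(e), near(f), on(d)}  (17 atoms)
F2 = F1 ∪ {inpos(b), near(d), on(b)}  (20 atoms)
goal ⊆ F2  ⇒  h_max = 2

2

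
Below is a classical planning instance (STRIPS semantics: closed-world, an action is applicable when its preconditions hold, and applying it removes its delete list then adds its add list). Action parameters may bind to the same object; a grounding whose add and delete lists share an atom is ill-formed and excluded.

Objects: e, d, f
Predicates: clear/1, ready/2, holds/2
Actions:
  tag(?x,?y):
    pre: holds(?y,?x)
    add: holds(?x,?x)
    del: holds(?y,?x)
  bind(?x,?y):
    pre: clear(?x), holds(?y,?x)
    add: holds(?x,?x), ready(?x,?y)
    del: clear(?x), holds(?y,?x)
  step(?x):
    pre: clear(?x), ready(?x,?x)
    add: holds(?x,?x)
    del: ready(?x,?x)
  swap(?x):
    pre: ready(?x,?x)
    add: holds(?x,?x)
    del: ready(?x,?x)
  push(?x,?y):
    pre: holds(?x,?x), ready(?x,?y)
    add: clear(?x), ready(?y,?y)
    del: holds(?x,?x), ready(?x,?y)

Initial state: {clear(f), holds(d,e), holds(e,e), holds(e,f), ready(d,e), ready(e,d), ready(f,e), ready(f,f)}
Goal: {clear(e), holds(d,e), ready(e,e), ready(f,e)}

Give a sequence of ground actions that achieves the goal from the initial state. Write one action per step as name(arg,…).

1. push(e,d)  →  {clear(e), clear(f), holds(d,e), holds(e,f), ready(d,d), ready(d,e), ready(f,e), ready(f,f)}
2. swap(d)  →  {clear(e), clear(f), holds(d,d), holds(d,e), holds(e,f), ready(d,e), ready(f,e), ready(f,f)}
3. push(d,e)  →  {clear(d), clear(e), clear(f), holds(d,e), holds(e,f), ready(e,e), ready(f,e), ready(f,f)}

push(e,d); swap(d); push(d,e)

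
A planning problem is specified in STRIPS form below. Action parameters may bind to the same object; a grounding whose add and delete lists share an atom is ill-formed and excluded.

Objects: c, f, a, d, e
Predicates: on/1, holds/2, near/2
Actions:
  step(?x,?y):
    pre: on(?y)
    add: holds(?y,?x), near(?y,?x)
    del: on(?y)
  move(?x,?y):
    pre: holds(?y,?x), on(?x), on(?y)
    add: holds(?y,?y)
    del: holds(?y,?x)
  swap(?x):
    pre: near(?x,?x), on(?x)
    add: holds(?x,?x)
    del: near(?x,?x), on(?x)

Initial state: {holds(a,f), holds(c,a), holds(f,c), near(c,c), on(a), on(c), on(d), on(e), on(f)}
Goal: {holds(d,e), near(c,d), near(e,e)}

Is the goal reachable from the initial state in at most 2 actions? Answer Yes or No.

No

1. step(d,c)  →  {holds(a,f), holds(c,a), holds(c,d), holds(f,c), near(c,c), near(c,d), on(a), on(d), on(e), on(f)}
2. step(e,d)  →  {holds(a,f), holds(c,a), holds(c,d), holds(d,e), holds(f,c), near(c,c), near(c,d), near(d,e), on(a), on(e), on(f)}
3. step(e,e)  →  {holds(a,f), holds(c,a), holds(c,d), holds(d,e), holds(e,e), holds(f,c), near(c,c), near(c,d), near(d,e), near(e,e), on(a), on(f)}
optimal plan length = 3; 3 > 2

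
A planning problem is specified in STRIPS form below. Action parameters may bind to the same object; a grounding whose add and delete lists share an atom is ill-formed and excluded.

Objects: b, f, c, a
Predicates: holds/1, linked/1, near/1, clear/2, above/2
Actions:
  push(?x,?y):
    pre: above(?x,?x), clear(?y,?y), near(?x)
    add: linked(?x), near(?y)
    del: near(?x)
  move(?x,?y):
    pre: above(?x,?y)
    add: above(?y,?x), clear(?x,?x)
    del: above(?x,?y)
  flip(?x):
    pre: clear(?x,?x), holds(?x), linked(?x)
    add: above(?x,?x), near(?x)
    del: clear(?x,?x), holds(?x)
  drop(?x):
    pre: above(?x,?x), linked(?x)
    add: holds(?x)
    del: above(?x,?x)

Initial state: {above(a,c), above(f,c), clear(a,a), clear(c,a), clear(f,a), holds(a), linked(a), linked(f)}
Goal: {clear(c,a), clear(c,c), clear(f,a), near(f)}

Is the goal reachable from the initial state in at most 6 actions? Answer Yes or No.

Yes

1. move(f,c)  →  {above(a,c), above(c,f), clear(a,a), clear(c,a), clear(f,a), clear(f,f), holds(a), linked(a), linked(f)}
2. move(c,f)  →  {above(a,c), above(f,c), clear(a,a), clear(c,a), clear(c,c), clear(f,a), clear(f,f), holds(a), linked(a), linked(f)}
3. flip(a)  →  {above(a,a), above(a,c), above(f,c), clear(c,a), clear(c,c), clear(f,a), clear(f,f), linked(a), linked(f), near(a)}
4. push(a,f)  →  {above(a,a), above(a,c), above(f,c), clear(c,a), clear(c,c), clear(f,a), clear(f,f), linked(a), linked(f), near(f)}
optimal plan length = 4; 4 ≤ 6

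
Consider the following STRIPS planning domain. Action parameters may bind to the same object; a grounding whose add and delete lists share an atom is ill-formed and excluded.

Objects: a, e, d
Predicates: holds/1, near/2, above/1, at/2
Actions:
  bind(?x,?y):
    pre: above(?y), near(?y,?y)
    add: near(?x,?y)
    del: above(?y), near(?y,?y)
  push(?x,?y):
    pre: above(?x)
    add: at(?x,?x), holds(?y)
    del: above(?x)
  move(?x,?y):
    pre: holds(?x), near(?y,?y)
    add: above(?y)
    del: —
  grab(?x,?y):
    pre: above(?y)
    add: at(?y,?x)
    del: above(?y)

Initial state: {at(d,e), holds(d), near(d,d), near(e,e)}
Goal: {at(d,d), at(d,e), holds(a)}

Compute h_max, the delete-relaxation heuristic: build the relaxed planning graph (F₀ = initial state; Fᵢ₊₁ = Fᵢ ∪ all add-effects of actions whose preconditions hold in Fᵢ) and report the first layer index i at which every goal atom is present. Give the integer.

2

F0 = init (4 atoms)
F1 = F0 ∪ {above(d), above(e)}  (6 atoms)
F2 = F1 ∪ {at(d,a), at(d,d), at(e,a), at(e,d), at(e,e), holds(a), holds(e), near(a,d), near(a,e), near(d,e), near(e,d)}  (17 atoms)
goal ⊆ F2  ⇒  h_max = 2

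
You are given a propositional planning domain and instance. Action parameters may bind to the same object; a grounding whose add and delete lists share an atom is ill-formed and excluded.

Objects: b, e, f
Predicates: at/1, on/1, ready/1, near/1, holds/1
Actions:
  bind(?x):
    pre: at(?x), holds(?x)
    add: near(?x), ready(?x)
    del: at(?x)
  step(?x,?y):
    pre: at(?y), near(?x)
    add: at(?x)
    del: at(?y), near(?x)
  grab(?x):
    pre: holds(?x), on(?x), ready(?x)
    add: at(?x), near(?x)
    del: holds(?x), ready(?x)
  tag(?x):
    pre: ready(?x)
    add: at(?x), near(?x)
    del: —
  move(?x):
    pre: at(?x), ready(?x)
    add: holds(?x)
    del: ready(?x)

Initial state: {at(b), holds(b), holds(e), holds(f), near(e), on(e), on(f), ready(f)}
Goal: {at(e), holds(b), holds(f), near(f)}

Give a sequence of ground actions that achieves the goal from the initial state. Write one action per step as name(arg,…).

1. step(e,b)  →  {at(e), holds(b), holds(e), holds(f), on(e), on(f), ready(f)}
2. tag(f)  →  {at(e), at(f), holds(b), holds(e), holds(f), near(f), on(e), on(f), ready(f)}

step(e,b); tag(f)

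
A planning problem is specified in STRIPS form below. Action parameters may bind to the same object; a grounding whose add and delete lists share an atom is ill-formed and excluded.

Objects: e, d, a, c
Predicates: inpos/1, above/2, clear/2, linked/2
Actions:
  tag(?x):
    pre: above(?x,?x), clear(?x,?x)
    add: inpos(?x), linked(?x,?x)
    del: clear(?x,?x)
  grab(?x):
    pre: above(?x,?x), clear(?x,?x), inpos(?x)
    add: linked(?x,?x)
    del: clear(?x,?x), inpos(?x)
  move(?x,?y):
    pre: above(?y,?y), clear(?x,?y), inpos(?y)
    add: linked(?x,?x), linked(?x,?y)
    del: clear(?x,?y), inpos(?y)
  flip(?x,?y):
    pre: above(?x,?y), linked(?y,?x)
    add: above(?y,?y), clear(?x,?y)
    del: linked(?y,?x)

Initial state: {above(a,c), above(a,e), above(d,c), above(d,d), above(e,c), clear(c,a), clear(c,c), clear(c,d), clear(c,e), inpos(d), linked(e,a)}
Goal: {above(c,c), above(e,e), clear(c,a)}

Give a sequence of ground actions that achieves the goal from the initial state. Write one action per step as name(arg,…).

1. move(c,d)  →  {above(a,c), above(a,e), above(d,c), above(d,d), above(e,c), clear(c,a), clear(c,c), clear(c,e), linked(c,c), linked(c,d), linked(e,a)}
2. flip(d,c)  →  {above(a,c), above(a,e), above(c,c), above(d,c), above(d,d), above(e,c), clear(c,a), clear(c,c), clear(c,e), clear(d,c), linked(c,c), linked(e,a)}
3. flip(a,e)  →  {above(a,c), above(a,e), above(c,c), above(d,c), above(d,d), above(e,c), above(e,e), clear(a,e), clear(c,a), clear(c,c), clear(c,e), clear(d,c), linked(c,c)}

move(c,d); flip(d,c); flip(a,e)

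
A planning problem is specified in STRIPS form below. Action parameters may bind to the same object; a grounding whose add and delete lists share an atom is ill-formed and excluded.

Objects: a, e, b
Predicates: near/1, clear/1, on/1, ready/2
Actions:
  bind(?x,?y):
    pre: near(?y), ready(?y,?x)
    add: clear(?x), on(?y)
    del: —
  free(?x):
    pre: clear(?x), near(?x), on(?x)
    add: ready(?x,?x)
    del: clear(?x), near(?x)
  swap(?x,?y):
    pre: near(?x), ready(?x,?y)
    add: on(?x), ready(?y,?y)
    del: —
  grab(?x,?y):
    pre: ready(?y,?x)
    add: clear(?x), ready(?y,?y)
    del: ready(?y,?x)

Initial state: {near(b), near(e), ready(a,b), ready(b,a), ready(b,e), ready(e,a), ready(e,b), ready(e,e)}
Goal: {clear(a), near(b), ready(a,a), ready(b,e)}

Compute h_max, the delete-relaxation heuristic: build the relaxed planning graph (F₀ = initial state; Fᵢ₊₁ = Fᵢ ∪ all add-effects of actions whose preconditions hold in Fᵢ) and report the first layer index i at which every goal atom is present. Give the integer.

F0 = init (8 atoms)
F1 = F0 ∪ {clear(a), clear(b), clear(e), on(b), on(e), ready(a,a), ready(b,b)}  (15 atoms)
goal ⊆ F1  ⇒  h_max = 1

1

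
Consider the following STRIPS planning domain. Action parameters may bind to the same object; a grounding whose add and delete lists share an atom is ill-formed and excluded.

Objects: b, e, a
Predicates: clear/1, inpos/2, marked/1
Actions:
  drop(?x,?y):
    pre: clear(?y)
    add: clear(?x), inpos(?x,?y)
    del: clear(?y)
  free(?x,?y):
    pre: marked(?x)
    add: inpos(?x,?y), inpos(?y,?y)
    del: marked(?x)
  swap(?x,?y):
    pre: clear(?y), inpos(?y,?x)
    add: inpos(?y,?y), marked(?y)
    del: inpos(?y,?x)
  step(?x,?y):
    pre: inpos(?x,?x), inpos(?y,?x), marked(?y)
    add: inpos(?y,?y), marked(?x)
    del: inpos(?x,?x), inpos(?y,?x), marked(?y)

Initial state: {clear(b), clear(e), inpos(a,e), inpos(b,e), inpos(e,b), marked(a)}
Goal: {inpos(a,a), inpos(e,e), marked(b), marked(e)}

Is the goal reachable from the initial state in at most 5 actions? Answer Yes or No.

1. free(a,a)  →  {clear(b), clear(e), inpos(a,a), inpos(a,e), inpos(b,e), inpos(e,b)}
2. swap(b,e)  →  {clear(b), clear(e), inpos(a,a), inpos(a,e), inpos(b,e), inpos(e,e), marked(e)}
3. swap(e,b)  →  {clear(b), clear(e), inpos(a,a), inpos(a,e), inpos(b,b), inpos(e,e), marked(b), marked(e)}
optimal plan length = 3; 3 ≤ 5

Yes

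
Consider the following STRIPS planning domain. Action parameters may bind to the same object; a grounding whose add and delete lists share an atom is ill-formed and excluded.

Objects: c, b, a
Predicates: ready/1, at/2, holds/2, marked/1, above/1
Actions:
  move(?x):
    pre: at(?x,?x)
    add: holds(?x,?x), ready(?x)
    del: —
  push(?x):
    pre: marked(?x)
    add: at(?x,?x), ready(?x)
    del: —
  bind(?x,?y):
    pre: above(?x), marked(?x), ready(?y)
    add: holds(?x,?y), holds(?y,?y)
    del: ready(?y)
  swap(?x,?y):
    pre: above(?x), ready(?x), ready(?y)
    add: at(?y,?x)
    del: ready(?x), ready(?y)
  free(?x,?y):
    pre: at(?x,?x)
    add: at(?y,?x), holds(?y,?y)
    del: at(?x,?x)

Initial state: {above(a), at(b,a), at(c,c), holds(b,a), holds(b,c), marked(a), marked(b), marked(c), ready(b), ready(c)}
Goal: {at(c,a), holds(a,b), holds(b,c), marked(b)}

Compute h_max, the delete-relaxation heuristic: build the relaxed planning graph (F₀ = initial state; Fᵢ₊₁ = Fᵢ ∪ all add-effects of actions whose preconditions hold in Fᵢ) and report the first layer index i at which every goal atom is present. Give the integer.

F0 = init (10 atoms)
F1 = F0 ∪ {at(a,a), at(a,c), at(b,b), at(b,c), holds(a,a), holds(a,b), holds(a,c), holds(b,b), holds(c,c), ready(a)}  (20 atoms)
F2 = F1 ∪ {at(a,b), at(c,a), at(c,b)}  (23 atoms)
goal ⊆ F2  ⇒  h_max = 2

2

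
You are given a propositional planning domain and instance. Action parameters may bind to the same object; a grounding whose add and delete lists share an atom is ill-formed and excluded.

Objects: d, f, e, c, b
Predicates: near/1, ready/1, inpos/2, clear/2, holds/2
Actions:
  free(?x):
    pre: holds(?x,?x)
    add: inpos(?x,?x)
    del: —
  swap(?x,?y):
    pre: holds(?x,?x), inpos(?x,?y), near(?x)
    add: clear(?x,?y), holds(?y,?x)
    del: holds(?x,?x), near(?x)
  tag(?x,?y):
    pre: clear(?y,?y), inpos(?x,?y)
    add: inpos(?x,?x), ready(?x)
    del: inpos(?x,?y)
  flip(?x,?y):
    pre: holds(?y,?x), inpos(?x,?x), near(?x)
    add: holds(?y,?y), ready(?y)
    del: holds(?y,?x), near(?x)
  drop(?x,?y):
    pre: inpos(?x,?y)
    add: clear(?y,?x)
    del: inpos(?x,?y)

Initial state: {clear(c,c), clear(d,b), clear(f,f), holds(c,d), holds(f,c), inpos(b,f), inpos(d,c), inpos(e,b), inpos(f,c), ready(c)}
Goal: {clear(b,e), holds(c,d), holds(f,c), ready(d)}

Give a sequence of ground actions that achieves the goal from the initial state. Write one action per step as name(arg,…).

tag(d,c); drop(e,b)

1. tag(d,c)  →  {clear(c,c), clear(d,b), clear(f,f), holds(c,d), holds(f,c), inpos(b,f), inpos(d,d), inpos(e,b), inpos(f,c), ready(c), ready(d)}
2. drop(e,b)  →  {clear(b,e), clear(c,c), clear(d,b), clear(f,f), holds(c,d), holds(f,c), inpos(b,f), inpos(d,d), inpos(f,c), ready(c), ready(d)}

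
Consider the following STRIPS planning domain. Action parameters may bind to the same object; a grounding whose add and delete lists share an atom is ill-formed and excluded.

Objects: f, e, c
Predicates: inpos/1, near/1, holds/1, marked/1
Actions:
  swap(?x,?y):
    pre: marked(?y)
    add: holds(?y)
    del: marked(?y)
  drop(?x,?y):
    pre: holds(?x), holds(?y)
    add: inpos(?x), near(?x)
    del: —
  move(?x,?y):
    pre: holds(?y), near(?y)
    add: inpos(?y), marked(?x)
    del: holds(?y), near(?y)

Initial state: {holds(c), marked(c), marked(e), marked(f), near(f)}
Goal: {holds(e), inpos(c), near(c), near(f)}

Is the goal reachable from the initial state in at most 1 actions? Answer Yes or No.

No

1. swap(f,e)  →  {holds(c), holds(e), marked(c), marked(f), near(f)}
2. drop(c,e)  →  {holds(c), holds(e), inpos(c), marked(c), marked(f), near(c), near(f)}
optimal plan length = 2; 2 > 1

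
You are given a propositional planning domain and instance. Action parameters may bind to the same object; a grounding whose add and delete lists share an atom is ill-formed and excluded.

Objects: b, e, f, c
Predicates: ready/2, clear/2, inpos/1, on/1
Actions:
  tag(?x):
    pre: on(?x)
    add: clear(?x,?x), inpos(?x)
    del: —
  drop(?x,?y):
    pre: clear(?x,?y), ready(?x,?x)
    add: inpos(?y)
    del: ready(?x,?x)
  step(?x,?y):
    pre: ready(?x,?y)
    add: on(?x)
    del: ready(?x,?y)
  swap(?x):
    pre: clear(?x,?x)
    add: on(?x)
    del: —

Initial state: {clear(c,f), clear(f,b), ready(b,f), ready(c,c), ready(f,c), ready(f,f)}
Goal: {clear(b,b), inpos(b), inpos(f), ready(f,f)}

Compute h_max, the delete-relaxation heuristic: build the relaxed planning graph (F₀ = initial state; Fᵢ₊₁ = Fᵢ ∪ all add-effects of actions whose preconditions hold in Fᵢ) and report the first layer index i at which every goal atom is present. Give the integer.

F0 = init (6 atoms)
F1 = F0 ∪ {inpos(b), inpos(f), on(b), on(c), on(f)}  (11 atoms)
F2 = F1 ∪ {clear(b,b), clear(c,c), clear(f,f), inpos(c)}  (15 atoms)
goal ⊆ F2  ⇒  h_max = 2

2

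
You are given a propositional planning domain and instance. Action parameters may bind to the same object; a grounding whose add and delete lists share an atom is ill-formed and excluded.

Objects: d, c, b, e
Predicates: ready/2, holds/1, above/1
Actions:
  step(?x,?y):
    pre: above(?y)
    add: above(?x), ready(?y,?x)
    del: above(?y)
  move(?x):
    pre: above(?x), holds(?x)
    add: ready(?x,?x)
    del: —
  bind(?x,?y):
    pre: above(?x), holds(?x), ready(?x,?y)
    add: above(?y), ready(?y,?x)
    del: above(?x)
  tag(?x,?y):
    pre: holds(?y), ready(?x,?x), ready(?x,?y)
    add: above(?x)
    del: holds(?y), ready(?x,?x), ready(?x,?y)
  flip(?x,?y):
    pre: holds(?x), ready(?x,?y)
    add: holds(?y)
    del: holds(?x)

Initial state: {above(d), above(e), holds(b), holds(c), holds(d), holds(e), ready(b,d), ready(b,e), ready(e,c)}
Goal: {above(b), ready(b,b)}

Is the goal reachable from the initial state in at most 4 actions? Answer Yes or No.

1. step(b,d)  →  {above(b), above(e), holds(b), holds(c), holds(d), holds(e), ready(b,d), ready(b,e), ready(d,b), ready(e,c)}
2. move(b)  →  {above(b), above(e), holds(b), holds(c), holds(d), holds(e), ready(b,b), ready(b,d), ready(b,e), ready(d,b), ready(e,c)}
optimal plan length = 2; 2 ≤ 4

Yes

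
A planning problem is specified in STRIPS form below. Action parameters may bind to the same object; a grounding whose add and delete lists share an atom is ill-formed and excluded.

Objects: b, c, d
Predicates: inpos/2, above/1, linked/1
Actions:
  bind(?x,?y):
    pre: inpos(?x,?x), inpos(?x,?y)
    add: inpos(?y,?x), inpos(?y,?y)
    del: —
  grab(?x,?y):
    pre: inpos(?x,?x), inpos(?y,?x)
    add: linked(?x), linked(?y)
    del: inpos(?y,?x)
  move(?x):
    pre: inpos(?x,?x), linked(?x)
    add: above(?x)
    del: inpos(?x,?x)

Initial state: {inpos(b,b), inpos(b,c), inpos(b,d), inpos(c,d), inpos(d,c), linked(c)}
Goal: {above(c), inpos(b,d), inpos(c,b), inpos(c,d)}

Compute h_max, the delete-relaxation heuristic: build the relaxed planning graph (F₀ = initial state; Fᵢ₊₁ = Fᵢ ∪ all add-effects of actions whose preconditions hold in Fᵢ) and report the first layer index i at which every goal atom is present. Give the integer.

F0 = init (6 atoms)
F1 = F0 ∪ {inpos(c,b), inpos(c,c), inpos(d,b), inpos(d,d), linked(b)}  (11 atoms)
F2 = F1 ∪ {above(b), above(c), linked(d)}  (14 atoms)
goal ⊆ F2  ⇒  h_max = 2

2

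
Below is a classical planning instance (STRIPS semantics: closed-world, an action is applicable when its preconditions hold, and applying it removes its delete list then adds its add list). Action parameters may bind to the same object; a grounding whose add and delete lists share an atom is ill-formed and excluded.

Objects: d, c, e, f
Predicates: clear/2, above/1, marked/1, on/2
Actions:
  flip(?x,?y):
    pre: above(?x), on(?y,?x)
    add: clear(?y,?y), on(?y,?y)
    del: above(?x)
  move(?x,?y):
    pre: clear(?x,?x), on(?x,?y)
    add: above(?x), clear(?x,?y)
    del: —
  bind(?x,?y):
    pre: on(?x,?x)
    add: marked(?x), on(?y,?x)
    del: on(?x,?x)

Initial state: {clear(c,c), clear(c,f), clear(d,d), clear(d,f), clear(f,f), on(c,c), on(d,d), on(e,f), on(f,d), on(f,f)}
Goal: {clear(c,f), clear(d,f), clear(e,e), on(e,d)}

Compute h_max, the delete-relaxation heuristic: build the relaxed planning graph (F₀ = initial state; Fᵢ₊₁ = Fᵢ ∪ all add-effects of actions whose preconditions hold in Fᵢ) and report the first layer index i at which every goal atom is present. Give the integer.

2

F0 = init (10 atoms)
F1 = F0 ∪ {above(c), above(d), above(f), clear(f,d), marked(c), marked(d), marked(f), on(c,d), on(c,f), on(d,c), on(d,f), on(e,c), on(e,d), on(f,c)}  (24 atoms)
F2 = F1 ∪ {clear(c,d), clear(d,c), clear(e,e), clear(f,c), on(e,e)}  (29 atoms)
goal ⊆ F2  ⇒  h_max = 2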